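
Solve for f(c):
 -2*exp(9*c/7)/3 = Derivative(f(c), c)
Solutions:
 f(c) = C1 - 14*exp(9*c/7)/27


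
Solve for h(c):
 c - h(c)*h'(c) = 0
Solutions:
 h(c) = -sqrt(C1 + c^2)
 h(c) = sqrt(C1 + c^2)


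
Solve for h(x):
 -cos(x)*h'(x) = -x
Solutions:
 h(x) = C1 + Integral(x/cos(x), x)


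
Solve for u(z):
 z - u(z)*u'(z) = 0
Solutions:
 u(z) = -sqrt(C1 + z^2)
 u(z) = sqrt(C1 + z^2)


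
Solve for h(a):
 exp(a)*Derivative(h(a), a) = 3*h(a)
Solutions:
 h(a) = C1*exp(-3*exp(-a))


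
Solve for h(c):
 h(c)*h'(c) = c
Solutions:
 h(c) = -sqrt(C1 + c^2)
 h(c) = sqrt(C1 + c^2)


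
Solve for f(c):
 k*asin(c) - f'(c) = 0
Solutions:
 f(c) = C1 + k*(c*asin(c) + sqrt(1 - c^2))


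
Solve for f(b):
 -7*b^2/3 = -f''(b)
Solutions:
 f(b) = C1 + C2*b + 7*b^4/36


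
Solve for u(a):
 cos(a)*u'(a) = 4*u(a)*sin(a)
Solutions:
 u(a) = C1/cos(a)^4


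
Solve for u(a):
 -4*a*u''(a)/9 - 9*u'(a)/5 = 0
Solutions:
 u(a) = C1 + C2/a^(61/20)


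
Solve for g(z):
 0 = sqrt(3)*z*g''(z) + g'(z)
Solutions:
 g(z) = C1 + C2*z^(1 - sqrt(3)/3)


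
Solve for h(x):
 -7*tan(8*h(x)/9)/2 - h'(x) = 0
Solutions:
 h(x) = -9*asin(C1*exp(-28*x/9))/8 + 9*pi/8
 h(x) = 9*asin(C1*exp(-28*x/9))/8


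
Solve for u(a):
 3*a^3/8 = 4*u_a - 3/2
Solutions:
 u(a) = C1 + 3*a^4/128 + 3*a/8


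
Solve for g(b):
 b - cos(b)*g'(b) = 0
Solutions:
 g(b) = C1 + Integral(b/cos(b), b)


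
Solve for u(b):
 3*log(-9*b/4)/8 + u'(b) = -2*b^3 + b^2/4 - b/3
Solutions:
 u(b) = C1 - b^4/2 + b^3/12 - b^2/6 - 3*b*log(-b)/8 + 3*b*(-2*log(3) + 1 + 2*log(2))/8


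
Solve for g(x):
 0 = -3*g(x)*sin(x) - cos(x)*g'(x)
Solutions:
 g(x) = C1*cos(x)^3


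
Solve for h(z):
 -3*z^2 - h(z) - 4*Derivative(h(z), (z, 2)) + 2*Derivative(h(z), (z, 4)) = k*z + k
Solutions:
 h(z) = C1*exp(-z*sqrt(1 + sqrt(6)/2)) + C2*exp(z*sqrt(1 + sqrt(6)/2)) + C3*sin(z*sqrt(-1 + sqrt(6)/2)) + C4*cos(z*sqrt(-1 + sqrt(6)/2)) - k*z - k - 3*z^2 + 24


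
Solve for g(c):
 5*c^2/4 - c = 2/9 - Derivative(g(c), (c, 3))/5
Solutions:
 g(c) = C1 + C2*c + C3*c^2 - 5*c^5/48 + 5*c^4/24 + 5*c^3/27


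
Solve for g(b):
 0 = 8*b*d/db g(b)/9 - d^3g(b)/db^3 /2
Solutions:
 g(b) = C1 + Integral(C2*airyai(2*6^(1/3)*b/3) + C3*airybi(2*6^(1/3)*b/3), b)


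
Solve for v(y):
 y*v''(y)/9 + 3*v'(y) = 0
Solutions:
 v(y) = C1 + C2/y^26


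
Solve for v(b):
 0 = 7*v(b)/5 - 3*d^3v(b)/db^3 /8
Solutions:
 v(b) = C3*exp(2*15^(2/3)*7^(1/3)*b/15) + (C1*sin(3^(1/6)*5^(2/3)*7^(1/3)*b/5) + C2*cos(3^(1/6)*5^(2/3)*7^(1/3)*b/5))*exp(-15^(2/3)*7^(1/3)*b/15)


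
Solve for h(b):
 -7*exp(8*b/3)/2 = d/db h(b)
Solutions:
 h(b) = C1 - 21*exp(8*b/3)/16


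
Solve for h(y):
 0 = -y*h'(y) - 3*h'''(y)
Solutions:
 h(y) = C1 + Integral(C2*airyai(-3^(2/3)*y/3) + C3*airybi(-3^(2/3)*y/3), y)


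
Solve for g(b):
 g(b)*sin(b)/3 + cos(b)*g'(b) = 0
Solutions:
 g(b) = C1*cos(b)^(1/3)


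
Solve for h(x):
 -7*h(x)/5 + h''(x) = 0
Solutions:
 h(x) = C1*exp(-sqrt(35)*x/5) + C2*exp(sqrt(35)*x/5)


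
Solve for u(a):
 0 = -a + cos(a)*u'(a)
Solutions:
 u(a) = C1 + Integral(a/cos(a), a)


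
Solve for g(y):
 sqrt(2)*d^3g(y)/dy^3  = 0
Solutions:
 g(y) = C1 + C2*y + C3*y^2


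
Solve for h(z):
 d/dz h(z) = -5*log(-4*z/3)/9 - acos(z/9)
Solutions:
 h(z) = C1 - 5*z*log(-z)/9 - z*acos(z/9) - 10*z*log(2)/9 + 5*z/9 + 5*z*log(3)/9 + sqrt(81 - z^2)


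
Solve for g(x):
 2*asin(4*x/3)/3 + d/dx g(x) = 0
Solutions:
 g(x) = C1 - 2*x*asin(4*x/3)/3 - sqrt(9 - 16*x^2)/6


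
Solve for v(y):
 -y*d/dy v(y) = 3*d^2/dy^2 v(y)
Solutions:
 v(y) = C1 + C2*erf(sqrt(6)*y/6)


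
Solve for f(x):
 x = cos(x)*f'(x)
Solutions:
 f(x) = C1 + Integral(x/cos(x), x)


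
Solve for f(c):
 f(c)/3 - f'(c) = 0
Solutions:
 f(c) = C1*exp(c/3)


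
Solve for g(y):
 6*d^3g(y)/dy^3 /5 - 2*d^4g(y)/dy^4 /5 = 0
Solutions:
 g(y) = C1 + C2*y + C3*y^2 + C4*exp(3*y)


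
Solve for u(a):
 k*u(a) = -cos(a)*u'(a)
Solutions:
 u(a) = C1*exp(k*(log(sin(a) - 1) - log(sin(a) + 1))/2)


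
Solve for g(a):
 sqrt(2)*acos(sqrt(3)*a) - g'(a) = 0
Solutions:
 g(a) = C1 + sqrt(2)*(a*acos(sqrt(3)*a) - sqrt(3)*sqrt(1 - 3*a^2)/3)


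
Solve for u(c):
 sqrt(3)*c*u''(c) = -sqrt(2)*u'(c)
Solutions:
 u(c) = C1 + C2*c^(1 - sqrt(6)/3)


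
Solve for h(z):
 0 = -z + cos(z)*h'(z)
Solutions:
 h(z) = C1 + Integral(z/cos(z), z)


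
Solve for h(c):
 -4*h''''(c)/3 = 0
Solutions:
 h(c) = C1 + C2*c + C3*c^2 + C4*c^3


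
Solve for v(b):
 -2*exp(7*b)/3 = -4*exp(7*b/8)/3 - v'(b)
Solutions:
 v(b) = C1 - 32*exp(7*b/8)/21 + 2*exp(7*b)/21


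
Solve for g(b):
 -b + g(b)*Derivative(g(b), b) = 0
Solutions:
 g(b) = -sqrt(C1 + b^2)
 g(b) = sqrt(C1 + b^2)


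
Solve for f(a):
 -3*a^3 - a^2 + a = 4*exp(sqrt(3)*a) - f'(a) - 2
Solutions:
 f(a) = C1 + 3*a^4/4 + a^3/3 - a^2/2 - 2*a + 4*sqrt(3)*exp(sqrt(3)*a)/3


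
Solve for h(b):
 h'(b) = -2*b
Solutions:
 h(b) = C1 - b^2


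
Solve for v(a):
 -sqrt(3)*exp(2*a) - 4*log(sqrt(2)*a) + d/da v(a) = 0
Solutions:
 v(a) = C1 + 4*a*log(a) + 2*a*(-2 + log(2)) + sqrt(3)*exp(2*a)/2


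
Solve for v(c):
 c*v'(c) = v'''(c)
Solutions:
 v(c) = C1 + Integral(C2*airyai(c) + C3*airybi(c), c)


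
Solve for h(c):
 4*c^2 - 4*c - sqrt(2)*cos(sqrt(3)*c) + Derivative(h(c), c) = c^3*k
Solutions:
 h(c) = C1 + c^4*k/4 - 4*c^3/3 + 2*c^2 + sqrt(6)*sin(sqrt(3)*c)/3


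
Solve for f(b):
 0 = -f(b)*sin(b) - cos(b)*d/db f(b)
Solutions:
 f(b) = C1*cos(b)


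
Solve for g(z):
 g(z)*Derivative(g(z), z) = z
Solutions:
 g(z) = -sqrt(C1 + z^2)
 g(z) = sqrt(C1 + z^2)


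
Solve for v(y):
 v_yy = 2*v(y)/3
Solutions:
 v(y) = C1*exp(-sqrt(6)*y/3) + C2*exp(sqrt(6)*y/3)


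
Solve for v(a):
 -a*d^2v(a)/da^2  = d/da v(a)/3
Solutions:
 v(a) = C1 + C2*a^(2/3)


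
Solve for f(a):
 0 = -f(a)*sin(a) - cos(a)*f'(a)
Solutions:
 f(a) = C1*cos(a)


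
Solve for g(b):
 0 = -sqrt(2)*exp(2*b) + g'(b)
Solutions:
 g(b) = C1 + sqrt(2)*exp(2*b)/2


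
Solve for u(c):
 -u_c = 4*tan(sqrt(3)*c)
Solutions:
 u(c) = C1 + 4*sqrt(3)*log(cos(sqrt(3)*c))/3


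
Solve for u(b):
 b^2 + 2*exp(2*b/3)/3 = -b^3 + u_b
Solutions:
 u(b) = C1 + b^4/4 + b^3/3 + exp(2*b/3)


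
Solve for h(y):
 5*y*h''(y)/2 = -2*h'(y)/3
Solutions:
 h(y) = C1 + C2*y^(11/15)


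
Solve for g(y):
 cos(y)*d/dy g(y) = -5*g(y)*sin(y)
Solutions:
 g(y) = C1*cos(y)^5


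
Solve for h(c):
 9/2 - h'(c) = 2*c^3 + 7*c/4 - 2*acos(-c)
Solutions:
 h(c) = C1 - c^4/2 - 7*c^2/8 + 2*c*acos(-c) + 9*c/2 + 2*sqrt(1 - c^2)


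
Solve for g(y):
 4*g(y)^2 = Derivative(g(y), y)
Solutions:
 g(y) = -1/(C1 + 4*y)


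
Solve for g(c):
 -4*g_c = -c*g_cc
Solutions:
 g(c) = C1 + C2*c^5


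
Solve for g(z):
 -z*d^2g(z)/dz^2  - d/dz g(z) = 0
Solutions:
 g(z) = C1 + C2*log(z)


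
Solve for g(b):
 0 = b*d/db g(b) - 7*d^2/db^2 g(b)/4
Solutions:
 g(b) = C1 + C2*erfi(sqrt(14)*b/7)


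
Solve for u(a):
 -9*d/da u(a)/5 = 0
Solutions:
 u(a) = C1


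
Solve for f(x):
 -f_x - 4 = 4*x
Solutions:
 f(x) = C1 - 2*x^2 - 4*x


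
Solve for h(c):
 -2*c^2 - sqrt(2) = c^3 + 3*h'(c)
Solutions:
 h(c) = C1 - c^4/12 - 2*c^3/9 - sqrt(2)*c/3


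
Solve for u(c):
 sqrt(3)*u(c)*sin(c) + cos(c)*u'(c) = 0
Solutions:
 u(c) = C1*cos(c)^(sqrt(3))


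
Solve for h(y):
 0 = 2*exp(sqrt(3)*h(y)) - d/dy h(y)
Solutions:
 h(y) = sqrt(3)*(2*log(-1/(C1 + 2*y)) - log(3))/6


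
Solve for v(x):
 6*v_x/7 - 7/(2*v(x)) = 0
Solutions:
 v(x) = -sqrt(C1 + 294*x)/6
 v(x) = sqrt(C1 + 294*x)/6


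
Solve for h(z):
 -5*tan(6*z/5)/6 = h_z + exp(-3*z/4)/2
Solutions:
 h(z) = C1 - 25*log(tan(6*z/5)^2 + 1)/72 + 2*exp(-3*z/4)/3


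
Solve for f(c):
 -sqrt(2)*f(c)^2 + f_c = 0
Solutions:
 f(c) = -1/(C1 + sqrt(2)*c)


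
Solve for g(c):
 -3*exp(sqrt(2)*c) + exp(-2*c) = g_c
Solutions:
 g(c) = C1 - 3*sqrt(2)*exp(sqrt(2)*c)/2 - exp(-2*c)/2


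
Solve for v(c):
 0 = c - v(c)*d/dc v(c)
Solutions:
 v(c) = -sqrt(C1 + c^2)
 v(c) = sqrt(C1 + c^2)


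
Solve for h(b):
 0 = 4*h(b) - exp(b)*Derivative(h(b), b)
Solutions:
 h(b) = C1*exp(-4*exp(-b))


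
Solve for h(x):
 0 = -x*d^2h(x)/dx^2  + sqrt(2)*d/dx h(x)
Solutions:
 h(x) = C1 + C2*x^(1 + sqrt(2))


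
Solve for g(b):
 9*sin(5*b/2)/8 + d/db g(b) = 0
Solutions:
 g(b) = C1 + 9*cos(5*b/2)/20


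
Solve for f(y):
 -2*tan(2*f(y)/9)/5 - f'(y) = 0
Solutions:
 f(y) = -9*asin(C1*exp(-4*y/45))/2 + 9*pi/2
 f(y) = 9*asin(C1*exp(-4*y/45))/2


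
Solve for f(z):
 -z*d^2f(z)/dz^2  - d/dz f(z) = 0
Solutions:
 f(z) = C1 + C2*log(z)


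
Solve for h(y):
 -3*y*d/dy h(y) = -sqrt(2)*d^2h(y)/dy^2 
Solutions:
 h(y) = C1 + C2*erfi(2^(1/4)*sqrt(3)*y/2)


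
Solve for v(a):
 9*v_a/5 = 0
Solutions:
 v(a) = C1


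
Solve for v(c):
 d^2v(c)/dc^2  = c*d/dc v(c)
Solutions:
 v(c) = C1 + C2*erfi(sqrt(2)*c/2)


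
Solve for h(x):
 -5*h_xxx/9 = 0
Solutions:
 h(x) = C1 + C2*x + C3*x^2


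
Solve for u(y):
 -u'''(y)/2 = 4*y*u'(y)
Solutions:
 u(y) = C1 + Integral(C2*airyai(-2*y) + C3*airybi(-2*y), y)


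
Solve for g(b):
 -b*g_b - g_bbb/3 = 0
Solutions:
 g(b) = C1 + Integral(C2*airyai(-3^(1/3)*b) + C3*airybi(-3^(1/3)*b), b)


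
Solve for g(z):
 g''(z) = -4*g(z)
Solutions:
 g(z) = C1*sin(2*z) + C2*cos(2*z)


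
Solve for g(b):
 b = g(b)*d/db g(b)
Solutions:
 g(b) = -sqrt(C1 + b^2)
 g(b) = sqrt(C1 + b^2)


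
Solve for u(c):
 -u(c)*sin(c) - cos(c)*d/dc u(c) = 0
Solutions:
 u(c) = C1*cos(c)


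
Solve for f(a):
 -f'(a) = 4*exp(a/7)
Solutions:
 f(a) = C1 - 28*exp(a/7)


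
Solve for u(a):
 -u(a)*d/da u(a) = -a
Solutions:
 u(a) = -sqrt(C1 + a^2)
 u(a) = sqrt(C1 + a^2)


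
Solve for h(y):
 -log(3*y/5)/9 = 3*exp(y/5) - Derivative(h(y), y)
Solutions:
 h(y) = C1 + y*log(y)/9 + y*(-log(5) - 1 + log(3))/9 + 15*exp(y/5)


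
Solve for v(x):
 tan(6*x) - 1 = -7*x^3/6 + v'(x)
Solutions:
 v(x) = C1 + 7*x^4/24 - x - log(cos(6*x))/6


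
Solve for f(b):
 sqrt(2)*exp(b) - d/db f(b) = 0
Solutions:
 f(b) = C1 + sqrt(2)*exp(b)


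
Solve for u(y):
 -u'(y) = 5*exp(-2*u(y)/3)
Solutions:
 u(y) = 3*log(-sqrt(C1 - 5*y)) - 3*log(3) + 3*log(6)/2
 u(y) = 3*log(C1 - 5*y)/2 - 3*log(3) + 3*log(6)/2


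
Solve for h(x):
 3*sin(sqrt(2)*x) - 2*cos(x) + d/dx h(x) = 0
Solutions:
 h(x) = C1 + 2*sin(x) + 3*sqrt(2)*cos(sqrt(2)*x)/2


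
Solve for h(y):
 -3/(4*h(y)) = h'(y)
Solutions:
 h(y) = -sqrt(C1 - 6*y)/2
 h(y) = sqrt(C1 - 6*y)/2


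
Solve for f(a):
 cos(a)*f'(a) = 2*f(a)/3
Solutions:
 f(a) = C1*(sin(a) + 1)^(1/3)/(sin(a) - 1)^(1/3)


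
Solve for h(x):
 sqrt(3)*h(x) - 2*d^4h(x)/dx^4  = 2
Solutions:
 h(x) = C1*exp(-2^(3/4)*3^(1/8)*x/2) + C2*exp(2^(3/4)*3^(1/8)*x/2) + C3*sin(2^(3/4)*3^(1/8)*x/2) + C4*cos(2^(3/4)*3^(1/8)*x/2) + 2*sqrt(3)/3


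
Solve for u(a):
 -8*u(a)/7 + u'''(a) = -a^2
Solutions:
 u(a) = C3*exp(2*7^(2/3)*a/7) + 7*a^2/8 + (C1*sin(sqrt(3)*7^(2/3)*a/7) + C2*cos(sqrt(3)*7^(2/3)*a/7))*exp(-7^(2/3)*a/7)


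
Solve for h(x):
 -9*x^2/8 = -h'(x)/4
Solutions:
 h(x) = C1 + 3*x^3/2


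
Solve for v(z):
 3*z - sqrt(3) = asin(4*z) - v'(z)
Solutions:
 v(z) = C1 - 3*z^2/2 + z*asin(4*z) + sqrt(3)*z + sqrt(1 - 16*z^2)/4


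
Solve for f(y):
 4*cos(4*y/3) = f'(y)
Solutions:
 f(y) = C1 + 3*sin(4*y/3)


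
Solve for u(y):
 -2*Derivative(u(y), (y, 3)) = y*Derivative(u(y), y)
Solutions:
 u(y) = C1 + Integral(C2*airyai(-2^(2/3)*y/2) + C3*airybi(-2^(2/3)*y/2), y)


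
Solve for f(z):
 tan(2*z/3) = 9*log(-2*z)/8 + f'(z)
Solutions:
 f(z) = C1 - 9*z*log(-z)/8 - 9*z*log(2)/8 + 9*z/8 - 3*log(cos(2*z/3))/2


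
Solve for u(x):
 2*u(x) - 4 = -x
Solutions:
 u(x) = 2 - x/2


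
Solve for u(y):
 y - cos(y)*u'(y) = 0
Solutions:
 u(y) = C1 + Integral(y/cos(y), y)


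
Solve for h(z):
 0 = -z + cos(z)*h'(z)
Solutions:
 h(z) = C1 + Integral(z/cos(z), z)


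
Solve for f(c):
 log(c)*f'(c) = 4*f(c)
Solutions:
 f(c) = C1*exp(4*li(c))


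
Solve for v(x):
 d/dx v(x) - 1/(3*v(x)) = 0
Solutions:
 v(x) = -sqrt(C1 + 6*x)/3
 v(x) = sqrt(C1 + 6*x)/3


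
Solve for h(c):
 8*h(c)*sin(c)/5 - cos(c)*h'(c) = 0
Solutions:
 h(c) = C1/cos(c)^(8/5)


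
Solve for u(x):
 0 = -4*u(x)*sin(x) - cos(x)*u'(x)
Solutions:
 u(x) = C1*cos(x)^4


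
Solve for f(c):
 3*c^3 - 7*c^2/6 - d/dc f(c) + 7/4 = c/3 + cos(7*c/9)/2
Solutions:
 f(c) = C1 + 3*c^4/4 - 7*c^3/18 - c^2/6 + 7*c/4 - 9*sin(7*c/9)/14


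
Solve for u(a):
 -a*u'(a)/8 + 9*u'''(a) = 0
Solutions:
 u(a) = C1 + Integral(C2*airyai(3^(1/3)*a/6) + C3*airybi(3^(1/3)*a/6), a)


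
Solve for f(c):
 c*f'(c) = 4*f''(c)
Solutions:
 f(c) = C1 + C2*erfi(sqrt(2)*c/4)


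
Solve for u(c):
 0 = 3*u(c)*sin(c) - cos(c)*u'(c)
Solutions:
 u(c) = C1/cos(c)^3


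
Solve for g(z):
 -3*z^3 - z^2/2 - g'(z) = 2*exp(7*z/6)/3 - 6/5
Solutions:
 g(z) = C1 - 3*z^4/4 - z^3/6 + 6*z/5 - 4*exp(7*z/6)/7


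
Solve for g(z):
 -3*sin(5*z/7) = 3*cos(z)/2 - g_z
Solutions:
 g(z) = C1 + 3*sin(z)/2 - 21*cos(5*z/7)/5


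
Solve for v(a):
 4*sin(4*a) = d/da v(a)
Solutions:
 v(a) = C1 - cos(4*a)


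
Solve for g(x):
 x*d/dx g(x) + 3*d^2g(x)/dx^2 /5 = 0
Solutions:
 g(x) = C1 + C2*erf(sqrt(30)*x/6)


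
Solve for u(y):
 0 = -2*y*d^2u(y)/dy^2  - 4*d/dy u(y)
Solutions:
 u(y) = C1 + C2/y


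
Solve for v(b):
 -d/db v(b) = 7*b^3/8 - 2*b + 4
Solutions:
 v(b) = C1 - 7*b^4/32 + b^2 - 4*b


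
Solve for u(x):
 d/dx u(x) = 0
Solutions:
 u(x) = C1


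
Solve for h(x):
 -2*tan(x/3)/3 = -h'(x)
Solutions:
 h(x) = C1 - 2*log(cos(x/3))


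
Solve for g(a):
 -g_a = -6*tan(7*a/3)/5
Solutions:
 g(a) = C1 - 18*log(cos(7*a/3))/35


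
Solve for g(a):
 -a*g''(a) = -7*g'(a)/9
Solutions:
 g(a) = C1 + C2*a^(16/9)


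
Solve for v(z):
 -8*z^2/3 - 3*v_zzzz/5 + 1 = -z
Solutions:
 v(z) = C1 + C2*z + C3*z^2 + C4*z^3 - z^6/81 + z^5/72 + 5*z^4/72


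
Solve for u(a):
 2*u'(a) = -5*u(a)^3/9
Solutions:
 u(a) = -3*sqrt(-1/(C1 - 5*a))
 u(a) = 3*sqrt(-1/(C1 - 5*a))


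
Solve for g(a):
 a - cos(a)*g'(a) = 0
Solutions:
 g(a) = C1 + Integral(a/cos(a), a)


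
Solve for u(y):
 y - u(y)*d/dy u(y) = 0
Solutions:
 u(y) = -sqrt(C1 + y^2)
 u(y) = sqrt(C1 + y^2)


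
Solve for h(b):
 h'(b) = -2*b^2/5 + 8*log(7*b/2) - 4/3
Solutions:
 h(b) = C1 - 2*b^3/15 + 8*b*log(b) - 28*b/3 - 8*b*log(2) + 8*b*log(7)


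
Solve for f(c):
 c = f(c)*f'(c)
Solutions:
 f(c) = -sqrt(C1 + c^2)
 f(c) = sqrt(C1 + c^2)


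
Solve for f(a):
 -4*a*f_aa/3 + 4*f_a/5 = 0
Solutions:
 f(a) = C1 + C2*a^(8/5)


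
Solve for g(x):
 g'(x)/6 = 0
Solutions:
 g(x) = C1


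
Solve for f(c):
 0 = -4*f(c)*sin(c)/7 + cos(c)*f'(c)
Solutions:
 f(c) = C1/cos(c)^(4/7)


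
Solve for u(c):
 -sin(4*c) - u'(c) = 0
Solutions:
 u(c) = C1 + cos(4*c)/4


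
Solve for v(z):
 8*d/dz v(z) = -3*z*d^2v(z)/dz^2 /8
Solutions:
 v(z) = C1 + C2/z^(61/3)


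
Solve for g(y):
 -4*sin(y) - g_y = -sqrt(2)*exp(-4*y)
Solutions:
 g(y) = C1 + 4*cos(y) - sqrt(2)*exp(-4*y)/4


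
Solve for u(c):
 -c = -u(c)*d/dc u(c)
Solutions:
 u(c) = -sqrt(C1 + c^2)
 u(c) = sqrt(C1 + c^2)


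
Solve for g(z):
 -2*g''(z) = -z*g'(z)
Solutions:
 g(z) = C1 + C2*erfi(z/2)


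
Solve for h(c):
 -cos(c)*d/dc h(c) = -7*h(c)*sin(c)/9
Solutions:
 h(c) = C1/cos(c)^(7/9)


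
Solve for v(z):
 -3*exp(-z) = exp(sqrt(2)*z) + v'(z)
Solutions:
 v(z) = C1 - sqrt(2)*exp(sqrt(2)*z)/2 + 3*exp(-z)


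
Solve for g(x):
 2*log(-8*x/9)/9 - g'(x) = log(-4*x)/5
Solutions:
 g(x) = C1 + x*log(-x)/45 + x*(-20*log(3) - 1 + 12*log(2))/45


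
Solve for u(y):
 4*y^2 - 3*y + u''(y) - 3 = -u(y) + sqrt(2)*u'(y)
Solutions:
 u(y) = -4*y^2 - 8*sqrt(2)*y + 3*y + (C1*sin(sqrt(2)*y/2) + C2*cos(sqrt(2)*y/2))*exp(sqrt(2)*y/2) - 5 + 3*sqrt(2)


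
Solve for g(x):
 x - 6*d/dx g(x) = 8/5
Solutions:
 g(x) = C1 + x^2/12 - 4*x/15


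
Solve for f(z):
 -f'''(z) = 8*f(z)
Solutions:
 f(z) = C3*exp(-2*z) + (C1*sin(sqrt(3)*z) + C2*cos(sqrt(3)*z))*exp(z)


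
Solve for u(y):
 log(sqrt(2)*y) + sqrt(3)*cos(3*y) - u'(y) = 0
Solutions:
 u(y) = C1 + y*log(y) - y + y*log(2)/2 + sqrt(3)*sin(3*y)/3


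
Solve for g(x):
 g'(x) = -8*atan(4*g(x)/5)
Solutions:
 Integral(1/atan(4*_y/5), (_y, g(x))) = C1 - 8*x


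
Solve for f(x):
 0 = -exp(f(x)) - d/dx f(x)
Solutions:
 f(x) = log(1/(C1 + x))


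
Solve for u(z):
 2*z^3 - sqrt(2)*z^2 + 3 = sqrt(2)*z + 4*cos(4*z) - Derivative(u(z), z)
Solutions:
 u(z) = C1 - z^4/2 + sqrt(2)*z^3/3 + sqrt(2)*z^2/2 - 3*z + sin(4*z)


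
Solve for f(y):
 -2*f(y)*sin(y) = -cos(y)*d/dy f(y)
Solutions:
 f(y) = C1/cos(y)^2


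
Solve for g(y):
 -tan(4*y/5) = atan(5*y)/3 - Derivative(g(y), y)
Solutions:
 g(y) = C1 + y*atan(5*y)/3 - log(25*y^2 + 1)/30 - 5*log(cos(4*y/5))/4


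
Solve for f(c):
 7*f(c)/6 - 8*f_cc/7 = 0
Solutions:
 f(c) = C1*exp(-7*sqrt(3)*c/12) + C2*exp(7*sqrt(3)*c/12)


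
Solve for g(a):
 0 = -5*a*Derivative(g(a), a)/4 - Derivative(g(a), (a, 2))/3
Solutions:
 g(a) = C1 + C2*erf(sqrt(30)*a/4)


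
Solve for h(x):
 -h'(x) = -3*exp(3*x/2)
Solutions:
 h(x) = C1 + 2*exp(3*x/2)


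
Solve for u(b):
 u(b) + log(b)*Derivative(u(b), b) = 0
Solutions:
 u(b) = C1*exp(-li(b))


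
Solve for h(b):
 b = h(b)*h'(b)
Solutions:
 h(b) = -sqrt(C1 + b^2)
 h(b) = sqrt(C1 + b^2)


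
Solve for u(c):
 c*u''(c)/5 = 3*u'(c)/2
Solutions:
 u(c) = C1 + C2*c^(17/2)


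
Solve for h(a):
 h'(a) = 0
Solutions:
 h(a) = C1


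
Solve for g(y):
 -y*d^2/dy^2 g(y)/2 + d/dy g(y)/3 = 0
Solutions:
 g(y) = C1 + C2*y^(5/3)


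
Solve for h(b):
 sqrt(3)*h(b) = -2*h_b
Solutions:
 h(b) = C1*exp(-sqrt(3)*b/2)


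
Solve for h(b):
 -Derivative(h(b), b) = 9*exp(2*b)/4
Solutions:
 h(b) = C1 - 9*exp(2*b)/8


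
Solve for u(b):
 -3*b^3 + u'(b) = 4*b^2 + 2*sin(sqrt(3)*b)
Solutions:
 u(b) = C1 + 3*b^4/4 + 4*b^3/3 - 2*sqrt(3)*cos(sqrt(3)*b)/3


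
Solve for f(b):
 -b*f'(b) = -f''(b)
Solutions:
 f(b) = C1 + C2*erfi(sqrt(2)*b/2)


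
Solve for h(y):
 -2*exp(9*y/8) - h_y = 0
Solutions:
 h(y) = C1 - 16*exp(9*y/8)/9


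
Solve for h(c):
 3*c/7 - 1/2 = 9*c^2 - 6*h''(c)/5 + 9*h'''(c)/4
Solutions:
 h(c) = C1 + C2*c + C3*exp(8*c/15) + 5*c^4/8 + 1555*c^3/336 + 70535*c^2/2688


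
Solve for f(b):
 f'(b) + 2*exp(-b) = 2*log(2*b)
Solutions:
 f(b) = C1 + 2*b*log(b) + 2*b*(-1 + log(2)) + 2*exp(-b)


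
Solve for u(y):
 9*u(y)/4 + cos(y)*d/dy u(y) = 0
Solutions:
 u(y) = C1*(sin(y) - 1)^(9/8)/(sin(y) + 1)^(9/8)


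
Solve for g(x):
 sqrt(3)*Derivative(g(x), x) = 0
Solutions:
 g(x) = C1


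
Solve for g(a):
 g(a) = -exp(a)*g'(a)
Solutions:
 g(a) = C1*exp(exp(-a))


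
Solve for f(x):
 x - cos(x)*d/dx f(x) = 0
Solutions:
 f(x) = C1 + Integral(x/cos(x), x)


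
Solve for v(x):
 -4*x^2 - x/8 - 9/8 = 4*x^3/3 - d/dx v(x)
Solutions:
 v(x) = C1 + x^4/3 + 4*x^3/3 + x^2/16 + 9*x/8


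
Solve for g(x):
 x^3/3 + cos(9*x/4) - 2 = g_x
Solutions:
 g(x) = C1 + x^4/12 - 2*x + 4*sin(9*x/4)/9


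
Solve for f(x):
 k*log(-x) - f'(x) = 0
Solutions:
 f(x) = C1 + k*x*log(-x) - k*x


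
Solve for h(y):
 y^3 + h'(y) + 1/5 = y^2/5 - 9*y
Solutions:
 h(y) = C1 - y^4/4 + y^3/15 - 9*y^2/2 - y/5


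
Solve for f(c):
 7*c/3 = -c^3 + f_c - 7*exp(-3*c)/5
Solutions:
 f(c) = C1 + c^4/4 + 7*c^2/6 - 7*exp(-3*c)/15


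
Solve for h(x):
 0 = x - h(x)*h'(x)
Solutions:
 h(x) = -sqrt(C1 + x^2)
 h(x) = sqrt(C1 + x^2)


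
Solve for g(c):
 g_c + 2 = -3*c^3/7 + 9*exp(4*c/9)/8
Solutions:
 g(c) = C1 - 3*c^4/28 - 2*c + 81*exp(4*c/9)/32


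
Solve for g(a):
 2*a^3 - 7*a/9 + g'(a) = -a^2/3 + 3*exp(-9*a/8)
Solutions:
 g(a) = C1 - a^4/2 - a^3/9 + 7*a^2/18 - 8*exp(-9*a/8)/3


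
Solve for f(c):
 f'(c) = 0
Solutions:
 f(c) = C1


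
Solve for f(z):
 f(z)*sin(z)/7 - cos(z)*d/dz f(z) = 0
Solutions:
 f(z) = C1/cos(z)^(1/7)


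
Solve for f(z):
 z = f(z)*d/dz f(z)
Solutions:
 f(z) = -sqrt(C1 + z^2)
 f(z) = sqrt(C1 + z^2)


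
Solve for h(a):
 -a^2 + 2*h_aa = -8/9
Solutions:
 h(a) = C1 + C2*a + a^4/24 - 2*a^2/9


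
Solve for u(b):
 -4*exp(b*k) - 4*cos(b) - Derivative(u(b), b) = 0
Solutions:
 u(b) = C1 - 4*sin(b) - 4*exp(b*k)/k


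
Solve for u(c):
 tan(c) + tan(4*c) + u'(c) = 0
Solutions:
 u(c) = C1 + log(cos(c)) + log(cos(4*c))/4


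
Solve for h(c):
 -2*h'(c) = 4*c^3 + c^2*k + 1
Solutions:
 h(c) = C1 - c^4/2 - c^3*k/6 - c/2


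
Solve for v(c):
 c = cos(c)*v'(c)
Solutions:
 v(c) = C1 + Integral(c/cos(c), c)


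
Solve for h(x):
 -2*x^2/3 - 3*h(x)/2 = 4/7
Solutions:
 h(x) = -4*x^2/9 - 8/21


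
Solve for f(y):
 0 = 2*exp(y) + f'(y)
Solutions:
 f(y) = C1 - 2*exp(y)


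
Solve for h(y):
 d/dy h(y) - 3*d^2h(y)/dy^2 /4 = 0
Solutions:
 h(y) = C1 + C2*exp(4*y/3)


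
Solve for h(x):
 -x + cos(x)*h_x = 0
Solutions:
 h(x) = C1 + Integral(x/cos(x), x)


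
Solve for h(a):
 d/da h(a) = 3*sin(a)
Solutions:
 h(a) = C1 - 3*cos(a)


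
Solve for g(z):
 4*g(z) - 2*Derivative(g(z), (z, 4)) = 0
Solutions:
 g(z) = C1*exp(-2^(1/4)*z) + C2*exp(2^(1/4)*z) + C3*sin(2^(1/4)*z) + C4*cos(2^(1/4)*z)


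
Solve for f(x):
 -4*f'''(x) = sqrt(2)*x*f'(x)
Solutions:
 f(x) = C1 + Integral(C2*airyai(-sqrt(2)*x/2) + C3*airybi(-sqrt(2)*x/2), x)


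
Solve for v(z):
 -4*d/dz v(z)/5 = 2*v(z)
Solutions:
 v(z) = C1*exp(-5*z/2)


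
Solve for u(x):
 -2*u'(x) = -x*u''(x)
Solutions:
 u(x) = C1 + C2*x^3


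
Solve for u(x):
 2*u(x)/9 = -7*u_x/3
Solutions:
 u(x) = C1*exp(-2*x/21)


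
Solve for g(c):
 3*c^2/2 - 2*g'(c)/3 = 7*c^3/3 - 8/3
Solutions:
 g(c) = C1 - 7*c^4/8 + 3*c^3/4 + 4*c


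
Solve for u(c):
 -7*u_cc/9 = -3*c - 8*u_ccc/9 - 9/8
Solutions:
 u(c) = C1 + C2*c + C3*exp(7*c/8) + 9*c^3/14 + 2295*c^2/784


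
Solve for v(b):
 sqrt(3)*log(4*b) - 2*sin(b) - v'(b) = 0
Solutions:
 v(b) = C1 + sqrt(3)*b*(log(b) - 1) + 2*sqrt(3)*b*log(2) + 2*cos(b)


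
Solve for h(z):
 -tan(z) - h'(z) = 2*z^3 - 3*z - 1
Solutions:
 h(z) = C1 - z^4/2 + 3*z^2/2 + z + log(cos(z))


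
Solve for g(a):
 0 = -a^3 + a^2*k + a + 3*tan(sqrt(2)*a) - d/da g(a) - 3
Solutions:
 g(a) = C1 - a^4/4 + a^3*k/3 + a^2/2 - 3*a - 3*sqrt(2)*log(cos(sqrt(2)*a))/2


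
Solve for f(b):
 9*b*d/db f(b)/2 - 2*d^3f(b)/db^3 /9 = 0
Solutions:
 f(b) = C1 + Integral(C2*airyai(3*6^(1/3)*b/2) + C3*airybi(3*6^(1/3)*b/2), b)


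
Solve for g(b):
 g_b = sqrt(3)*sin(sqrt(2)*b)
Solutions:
 g(b) = C1 - sqrt(6)*cos(sqrt(2)*b)/2


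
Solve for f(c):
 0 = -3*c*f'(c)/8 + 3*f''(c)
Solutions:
 f(c) = C1 + C2*erfi(c/4)


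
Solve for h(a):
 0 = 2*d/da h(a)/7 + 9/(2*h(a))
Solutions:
 h(a) = -sqrt(C1 - 126*a)/2
 h(a) = sqrt(C1 - 126*a)/2


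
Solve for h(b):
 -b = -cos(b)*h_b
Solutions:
 h(b) = C1 + Integral(b/cos(b), b)


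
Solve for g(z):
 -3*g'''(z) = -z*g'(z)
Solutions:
 g(z) = C1 + Integral(C2*airyai(3^(2/3)*z/3) + C3*airybi(3^(2/3)*z/3), z)


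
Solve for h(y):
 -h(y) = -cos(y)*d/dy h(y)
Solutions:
 h(y) = C1*sqrt(sin(y) + 1)/sqrt(sin(y) - 1)


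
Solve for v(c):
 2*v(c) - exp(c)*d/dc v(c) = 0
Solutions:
 v(c) = C1*exp(-2*exp(-c))


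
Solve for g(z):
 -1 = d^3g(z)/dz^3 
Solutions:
 g(z) = C1 + C2*z + C3*z^2 - z^3/6


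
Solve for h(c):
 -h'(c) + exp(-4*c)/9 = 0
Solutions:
 h(c) = C1 - exp(-4*c)/36


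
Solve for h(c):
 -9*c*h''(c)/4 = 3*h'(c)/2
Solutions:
 h(c) = C1 + C2*c^(1/3)


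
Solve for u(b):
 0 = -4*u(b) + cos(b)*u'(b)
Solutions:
 u(b) = C1*(sin(b)^2 + 2*sin(b) + 1)/(sin(b)^2 - 2*sin(b) + 1)


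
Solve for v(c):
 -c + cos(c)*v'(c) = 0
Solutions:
 v(c) = C1 + Integral(c/cos(c), c)


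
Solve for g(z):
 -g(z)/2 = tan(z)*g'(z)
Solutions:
 g(z) = C1/sqrt(sin(z))


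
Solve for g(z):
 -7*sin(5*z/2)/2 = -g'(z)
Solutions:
 g(z) = C1 - 7*cos(5*z/2)/5


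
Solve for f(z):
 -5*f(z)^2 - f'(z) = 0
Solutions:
 f(z) = 1/(C1 + 5*z)


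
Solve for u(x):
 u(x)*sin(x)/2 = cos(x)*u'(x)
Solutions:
 u(x) = C1/sqrt(cos(x))


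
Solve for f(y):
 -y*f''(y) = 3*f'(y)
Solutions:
 f(y) = C1 + C2/y^2


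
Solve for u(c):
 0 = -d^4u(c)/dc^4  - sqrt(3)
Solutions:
 u(c) = C1 + C2*c + C3*c^2 + C4*c^3 - sqrt(3)*c^4/24


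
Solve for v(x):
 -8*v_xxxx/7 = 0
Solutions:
 v(x) = C1 + C2*x + C3*x^2 + C4*x^3


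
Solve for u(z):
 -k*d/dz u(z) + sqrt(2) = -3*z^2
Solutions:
 u(z) = C1 + z^3/k + sqrt(2)*z/k


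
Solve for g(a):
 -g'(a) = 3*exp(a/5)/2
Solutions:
 g(a) = C1 - 15*exp(a/5)/2


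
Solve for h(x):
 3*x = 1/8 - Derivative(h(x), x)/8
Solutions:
 h(x) = C1 - 12*x^2 + x


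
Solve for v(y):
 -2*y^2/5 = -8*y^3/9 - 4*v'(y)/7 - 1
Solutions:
 v(y) = C1 - 7*y^4/18 + 7*y^3/30 - 7*y/4


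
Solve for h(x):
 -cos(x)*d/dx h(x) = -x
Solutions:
 h(x) = C1 + Integral(x/cos(x), x)


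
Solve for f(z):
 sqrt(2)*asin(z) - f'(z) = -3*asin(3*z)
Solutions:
 f(z) = C1 + 3*z*asin(3*z) + sqrt(1 - 9*z^2) + sqrt(2)*(z*asin(z) + sqrt(1 - z^2))


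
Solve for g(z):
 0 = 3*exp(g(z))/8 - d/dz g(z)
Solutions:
 g(z) = log(-1/(C1 + 3*z)) + 3*log(2)


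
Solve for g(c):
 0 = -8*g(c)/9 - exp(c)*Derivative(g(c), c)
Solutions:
 g(c) = C1*exp(8*exp(-c)/9)


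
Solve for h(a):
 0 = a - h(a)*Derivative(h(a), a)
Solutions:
 h(a) = -sqrt(C1 + a^2)
 h(a) = sqrt(C1 + a^2)


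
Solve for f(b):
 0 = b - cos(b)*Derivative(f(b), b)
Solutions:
 f(b) = C1 + Integral(b/cos(b), b)


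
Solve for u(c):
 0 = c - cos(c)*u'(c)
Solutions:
 u(c) = C1 + Integral(c/cos(c), c)


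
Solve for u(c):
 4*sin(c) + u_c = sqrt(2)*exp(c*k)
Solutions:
 u(c) = C1 + 4*cos(c) + sqrt(2)*exp(c*k)/k


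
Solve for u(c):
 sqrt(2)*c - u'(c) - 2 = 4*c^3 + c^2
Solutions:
 u(c) = C1 - c^4 - c^3/3 + sqrt(2)*c^2/2 - 2*c


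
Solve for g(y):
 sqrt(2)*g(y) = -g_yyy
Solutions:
 g(y) = C3*exp(-2^(1/6)*y) + (C1*sin(2^(1/6)*sqrt(3)*y/2) + C2*cos(2^(1/6)*sqrt(3)*y/2))*exp(2^(1/6)*y/2)


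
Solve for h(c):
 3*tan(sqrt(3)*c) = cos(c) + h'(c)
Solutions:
 h(c) = C1 - sqrt(3)*log(cos(sqrt(3)*c)) - sin(c)


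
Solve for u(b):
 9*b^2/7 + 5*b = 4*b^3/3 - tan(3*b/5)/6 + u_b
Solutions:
 u(b) = C1 - b^4/3 + 3*b^3/7 + 5*b^2/2 - 5*log(cos(3*b/5))/18


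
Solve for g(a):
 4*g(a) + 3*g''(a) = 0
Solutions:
 g(a) = C1*sin(2*sqrt(3)*a/3) + C2*cos(2*sqrt(3)*a/3)


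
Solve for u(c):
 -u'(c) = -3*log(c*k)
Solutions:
 u(c) = C1 + 3*c*log(c*k) - 3*c


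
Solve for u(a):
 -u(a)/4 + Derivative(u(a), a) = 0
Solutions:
 u(a) = C1*exp(a/4)


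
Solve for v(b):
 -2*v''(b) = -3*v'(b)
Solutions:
 v(b) = C1 + C2*exp(3*b/2)


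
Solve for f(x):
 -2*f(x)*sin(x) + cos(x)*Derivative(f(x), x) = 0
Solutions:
 f(x) = C1/cos(x)^2


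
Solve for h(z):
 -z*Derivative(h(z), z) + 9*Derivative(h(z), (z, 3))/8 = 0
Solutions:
 h(z) = C1 + Integral(C2*airyai(2*3^(1/3)*z/3) + C3*airybi(2*3^(1/3)*z/3), z)


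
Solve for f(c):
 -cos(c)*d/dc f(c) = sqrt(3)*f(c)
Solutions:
 f(c) = C1*(sin(c) - 1)^(sqrt(3)/2)/(sin(c) + 1)^(sqrt(3)/2)


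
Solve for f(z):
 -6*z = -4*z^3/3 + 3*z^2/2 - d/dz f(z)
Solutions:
 f(z) = C1 - z^4/3 + z^3/2 + 3*z^2


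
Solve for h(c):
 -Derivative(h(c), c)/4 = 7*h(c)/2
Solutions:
 h(c) = C1*exp(-14*c)


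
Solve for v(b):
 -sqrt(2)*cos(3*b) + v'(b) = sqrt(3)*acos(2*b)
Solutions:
 v(b) = C1 + sqrt(3)*(b*acos(2*b) - sqrt(1 - 4*b^2)/2) + sqrt(2)*sin(3*b)/3


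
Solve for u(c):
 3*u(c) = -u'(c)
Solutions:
 u(c) = C1*exp(-3*c)


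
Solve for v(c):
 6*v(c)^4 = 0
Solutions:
 v(c) = 0


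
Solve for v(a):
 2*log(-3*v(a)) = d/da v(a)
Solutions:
 -Integral(1/(log(-_y) + log(3)), (_y, v(a)))/2 = C1 - a


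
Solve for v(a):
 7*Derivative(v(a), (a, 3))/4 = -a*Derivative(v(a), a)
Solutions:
 v(a) = C1 + Integral(C2*airyai(-14^(2/3)*a/7) + C3*airybi(-14^(2/3)*a/7), a)


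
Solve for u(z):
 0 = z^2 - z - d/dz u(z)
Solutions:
 u(z) = C1 + z^3/3 - z^2/2


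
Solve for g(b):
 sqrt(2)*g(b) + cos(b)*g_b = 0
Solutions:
 g(b) = C1*(sin(b) - 1)^(sqrt(2)/2)/(sin(b) + 1)^(sqrt(2)/2)


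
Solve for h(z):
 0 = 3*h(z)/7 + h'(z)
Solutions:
 h(z) = C1*exp(-3*z/7)


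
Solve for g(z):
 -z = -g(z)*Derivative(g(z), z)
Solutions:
 g(z) = -sqrt(C1 + z^2)
 g(z) = sqrt(C1 + z^2)


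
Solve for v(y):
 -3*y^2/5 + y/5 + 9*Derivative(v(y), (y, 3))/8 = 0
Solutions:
 v(y) = C1 + C2*y + C3*y^2 + 2*y^5/225 - y^4/135


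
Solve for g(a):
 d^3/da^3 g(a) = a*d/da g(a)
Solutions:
 g(a) = C1 + Integral(C2*airyai(a) + C3*airybi(a), a)


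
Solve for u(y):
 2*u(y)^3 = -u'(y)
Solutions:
 u(y) = -sqrt(2)*sqrt(-1/(C1 - 2*y))/2
 u(y) = sqrt(2)*sqrt(-1/(C1 - 2*y))/2


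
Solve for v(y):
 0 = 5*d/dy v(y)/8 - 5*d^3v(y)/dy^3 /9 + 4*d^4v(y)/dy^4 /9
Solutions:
 v(y) = C1 + C2*exp(y*(5*5^(2/3)/(9*sqrt(579) + 218)^(1/3) + 10 + 5^(1/3)*(9*sqrt(579) + 218)^(1/3))/24)*sin(sqrt(3)*5^(1/3)*y*(-(9*sqrt(579) + 218)^(1/3) + 5*5^(1/3)/(9*sqrt(579) + 218)^(1/3))/24) + C3*exp(y*(5*5^(2/3)/(9*sqrt(579) + 218)^(1/3) + 10 + 5^(1/3)*(9*sqrt(579) + 218)^(1/3))/24)*cos(sqrt(3)*5^(1/3)*y*(-(9*sqrt(579) + 218)^(1/3) + 5*5^(1/3)/(9*sqrt(579) + 218)^(1/3))/24) + C4*exp(y*(-5^(1/3)*(9*sqrt(579) + 218)^(1/3) - 5*5^(2/3)/(9*sqrt(579) + 218)^(1/3) + 5)/12)


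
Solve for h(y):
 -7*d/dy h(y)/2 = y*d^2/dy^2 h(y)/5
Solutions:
 h(y) = C1 + C2/y^(33/2)


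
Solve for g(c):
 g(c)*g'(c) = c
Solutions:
 g(c) = -sqrt(C1 + c^2)
 g(c) = sqrt(C1 + c^2)


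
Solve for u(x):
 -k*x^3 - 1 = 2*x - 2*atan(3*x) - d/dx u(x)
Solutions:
 u(x) = C1 + k*x^4/4 + x^2 - 2*x*atan(3*x) + x + log(9*x^2 + 1)/3


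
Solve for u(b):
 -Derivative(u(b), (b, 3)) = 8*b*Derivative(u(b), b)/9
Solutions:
 u(b) = C1 + Integral(C2*airyai(-2*3^(1/3)*b/3) + C3*airybi(-2*3^(1/3)*b/3), b)


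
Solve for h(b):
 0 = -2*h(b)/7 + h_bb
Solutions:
 h(b) = C1*exp(-sqrt(14)*b/7) + C2*exp(sqrt(14)*b/7)


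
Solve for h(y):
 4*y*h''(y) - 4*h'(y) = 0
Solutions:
 h(y) = C1 + C2*y^2


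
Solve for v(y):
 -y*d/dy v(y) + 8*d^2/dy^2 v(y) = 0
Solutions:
 v(y) = C1 + C2*erfi(y/4)


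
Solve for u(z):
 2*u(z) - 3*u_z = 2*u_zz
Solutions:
 u(z) = C1*exp(-2*z) + C2*exp(z/2)


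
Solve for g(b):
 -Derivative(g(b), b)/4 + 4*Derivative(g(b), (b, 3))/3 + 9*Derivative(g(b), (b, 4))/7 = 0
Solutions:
 g(b) = C1 + C2*exp(-b*(448*7^(2/3)/(243*sqrt(8873) + 33961)^(1/3) + 7^(1/3)*(243*sqrt(8873) + 33961)^(1/3) + 112)/324)*sin(sqrt(3)*7^(1/3)*b*(-(243*sqrt(8873) + 33961)^(1/3) + 448*7^(1/3)/(243*sqrt(8873) + 33961)^(1/3))/324) + C3*exp(-b*(448*7^(2/3)/(243*sqrt(8873) + 33961)^(1/3) + 7^(1/3)*(243*sqrt(8873) + 33961)^(1/3) + 112)/324)*cos(sqrt(3)*7^(1/3)*b*(-(243*sqrt(8873) + 33961)^(1/3) + 448*7^(1/3)/(243*sqrt(8873) + 33961)^(1/3))/324) + C4*exp(b*(-56 + 448*7^(2/3)/(243*sqrt(8873) + 33961)^(1/3) + 7^(1/3)*(243*sqrt(8873) + 33961)^(1/3))/162)


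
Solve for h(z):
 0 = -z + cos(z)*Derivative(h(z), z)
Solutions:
 h(z) = C1 + Integral(z/cos(z), z)


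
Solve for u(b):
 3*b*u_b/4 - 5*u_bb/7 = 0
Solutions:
 u(b) = C1 + C2*erfi(sqrt(210)*b/20)


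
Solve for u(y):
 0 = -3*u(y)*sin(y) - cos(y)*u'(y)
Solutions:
 u(y) = C1*cos(y)^3


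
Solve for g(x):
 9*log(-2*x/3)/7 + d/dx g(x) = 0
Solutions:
 g(x) = C1 - 9*x*log(-x)/7 + 9*x*(-log(2) + 1 + log(3))/7


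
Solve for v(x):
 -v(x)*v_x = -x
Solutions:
 v(x) = -sqrt(C1 + x^2)
 v(x) = sqrt(C1 + x^2)


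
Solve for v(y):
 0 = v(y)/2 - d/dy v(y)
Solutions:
 v(y) = C1*exp(y/2)


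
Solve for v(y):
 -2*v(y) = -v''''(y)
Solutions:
 v(y) = C1*exp(-2^(1/4)*y) + C2*exp(2^(1/4)*y) + C3*sin(2^(1/4)*y) + C4*cos(2^(1/4)*y)


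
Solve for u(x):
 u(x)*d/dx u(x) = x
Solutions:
 u(x) = -sqrt(C1 + x^2)
 u(x) = sqrt(C1 + x^2)


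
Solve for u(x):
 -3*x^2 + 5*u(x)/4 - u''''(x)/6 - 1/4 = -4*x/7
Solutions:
 u(x) = C1*exp(-15^(1/4)*2^(3/4)*x/2) + C2*exp(15^(1/4)*2^(3/4)*x/2) + C3*sin(15^(1/4)*2^(3/4)*x/2) + C4*cos(15^(1/4)*2^(3/4)*x/2) + 12*x^2/5 - 16*x/35 + 1/5


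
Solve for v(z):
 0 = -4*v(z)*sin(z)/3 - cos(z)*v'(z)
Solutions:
 v(z) = C1*cos(z)^(4/3)


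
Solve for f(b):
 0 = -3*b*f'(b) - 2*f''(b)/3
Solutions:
 f(b) = C1 + C2*erf(3*b/2)


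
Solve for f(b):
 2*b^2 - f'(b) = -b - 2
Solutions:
 f(b) = C1 + 2*b^3/3 + b^2/2 + 2*b


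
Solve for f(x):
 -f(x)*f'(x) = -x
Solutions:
 f(x) = -sqrt(C1 + x^2)
 f(x) = sqrt(C1 + x^2)


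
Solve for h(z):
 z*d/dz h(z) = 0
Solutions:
 h(z) = C1


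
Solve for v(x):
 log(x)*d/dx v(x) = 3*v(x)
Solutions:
 v(x) = C1*exp(3*li(x))


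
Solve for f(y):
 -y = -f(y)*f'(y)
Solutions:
 f(y) = -sqrt(C1 + y^2)
 f(y) = sqrt(C1 + y^2)


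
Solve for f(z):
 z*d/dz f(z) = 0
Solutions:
 f(z) = C1


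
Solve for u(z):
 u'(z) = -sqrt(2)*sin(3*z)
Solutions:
 u(z) = C1 + sqrt(2)*cos(3*z)/3


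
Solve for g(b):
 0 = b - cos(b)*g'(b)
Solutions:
 g(b) = C1 + Integral(b/cos(b), b)


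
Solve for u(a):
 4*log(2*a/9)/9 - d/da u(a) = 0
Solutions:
 u(a) = C1 + 4*a*log(a)/9 - 8*a*log(3)/9 - 4*a/9 + 4*a*log(2)/9


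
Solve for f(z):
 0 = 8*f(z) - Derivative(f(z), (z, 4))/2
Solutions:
 f(z) = C1*exp(-2*z) + C2*exp(2*z) + C3*sin(2*z) + C4*cos(2*z)


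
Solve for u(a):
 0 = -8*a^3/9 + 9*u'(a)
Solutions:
 u(a) = C1 + 2*a^4/81


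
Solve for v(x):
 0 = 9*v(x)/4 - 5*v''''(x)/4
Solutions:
 v(x) = C1*exp(-sqrt(3)*5^(3/4)*x/5) + C2*exp(sqrt(3)*5^(3/4)*x/5) + C3*sin(sqrt(3)*5^(3/4)*x/5) + C4*cos(sqrt(3)*5^(3/4)*x/5)


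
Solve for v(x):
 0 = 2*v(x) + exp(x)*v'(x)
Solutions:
 v(x) = C1*exp(2*exp(-x))


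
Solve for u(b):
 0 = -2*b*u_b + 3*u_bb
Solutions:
 u(b) = C1 + C2*erfi(sqrt(3)*b/3)


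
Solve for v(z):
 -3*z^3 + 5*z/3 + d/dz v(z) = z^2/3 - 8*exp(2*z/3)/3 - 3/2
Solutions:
 v(z) = C1 + 3*z^4/4 + z^3/9 - 5*z^2/6 - 3*z/2 - 4*exp(2*z/3)


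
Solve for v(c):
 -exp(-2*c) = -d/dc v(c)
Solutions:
 v(c) = C1 - exp(-2*c)/2


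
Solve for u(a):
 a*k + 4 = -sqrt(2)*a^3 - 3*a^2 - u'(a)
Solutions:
 u(a) = C1 - sqrt(2)*a^4/4 - a^3 - a^2*k/2 - 4*a


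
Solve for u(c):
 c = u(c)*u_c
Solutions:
 u(c) = -sqrt(C1 + c^2)
 u(c) = sqrt(C1 + c^2)


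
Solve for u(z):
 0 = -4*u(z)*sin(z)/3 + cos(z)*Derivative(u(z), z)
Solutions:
 u(z) = C1/cos(z)^(4/3)


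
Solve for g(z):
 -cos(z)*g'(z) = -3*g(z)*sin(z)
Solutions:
 g(z) = C1/cos(z)^3


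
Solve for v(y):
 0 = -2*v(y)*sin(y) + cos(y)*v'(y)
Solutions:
 v(y) = C1/cos(y)^2


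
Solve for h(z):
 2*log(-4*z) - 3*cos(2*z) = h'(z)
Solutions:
 h(z) = C1 + 2*z*log(-z) - 2*z + 4*z*log(2) - 3*sin(2*z)/2


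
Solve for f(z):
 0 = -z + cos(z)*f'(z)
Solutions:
 f(z) = C1 + Integral(z/cos(z), z)


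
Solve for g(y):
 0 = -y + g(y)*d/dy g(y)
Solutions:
 g(y) = -sqrt(C1 + y^2)
 g(y) = sqrt(C1 + y^2)


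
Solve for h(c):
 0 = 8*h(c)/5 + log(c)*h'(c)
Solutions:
 h(c) = C1*exp(-8*li(c)/5)


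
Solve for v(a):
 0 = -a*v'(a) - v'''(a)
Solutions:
 v(a) = C1 + Integral(C2*airyai(-a) + C3*airybi(-a), a)


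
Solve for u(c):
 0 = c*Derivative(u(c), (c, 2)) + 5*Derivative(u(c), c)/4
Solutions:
 u(c) = C1 + C2/c^(1/4)


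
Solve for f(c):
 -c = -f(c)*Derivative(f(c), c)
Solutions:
 f(c) = -sqrt(C1 + c^2)
 f(c) = sqrt(C1 + c^2)


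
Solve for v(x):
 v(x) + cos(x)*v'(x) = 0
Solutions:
 v(x) = C1*sqrt(sin(x) - 1)/sqrt(sin(x) + 1)


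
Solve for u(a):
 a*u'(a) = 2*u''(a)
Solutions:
 u(a) = C1 + C2*erfi(a/2)


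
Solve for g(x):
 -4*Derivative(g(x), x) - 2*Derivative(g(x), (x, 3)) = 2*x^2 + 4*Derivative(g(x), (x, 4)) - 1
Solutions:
 g(x) = C1 + C2*exp(x*(-2 + (6*sqrt(330) + 109)^(-1/3) + (6*sqrt(330) + 109)^(1/3))/12)*sin(sqrt(3)*x*(-(6*sqrt(330) + 109)^(1/3) + (6*sqrt(330) + 109)^(-1/3))/12) + C3*exp(x*(-2 + (6*sqrt(330) + 109)^(-1/3) + (6*sqrt(330) + 109)^(1/3))/12)*cos(sqrt(3)*x*(-(6*sqrt(330) + 109)^(1/3) + (6*sqrt(330) + 109)^(-1/3))/12) + C4*exp(-x*((6*sqrt(330) + 109)^(-1/3) + 1 + (6*sqrt(330) + 109)^(1/3))/6) - x^3/6 + 3*x/4


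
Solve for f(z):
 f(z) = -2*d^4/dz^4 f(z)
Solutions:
 f(z) = (C1*sin(2^(1/4)*z/2) + C2*cos(2^(1/4)*z/2))*exp(-2^(1/4)*z/2) + (C3*sin(2^(1/4)*z/2) + C4*cos(2^(1/4)*z/2))*exp(2^(1/4)*z/2)


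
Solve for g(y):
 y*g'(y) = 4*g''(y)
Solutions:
 g(y) = C1 + C2*erfi(sqrt(2)*y/4)


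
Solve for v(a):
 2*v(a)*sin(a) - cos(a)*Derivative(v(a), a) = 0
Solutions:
 v(a) = C1/cos(a)^2


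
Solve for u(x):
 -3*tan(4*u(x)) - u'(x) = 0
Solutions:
 u(x) = -asin(C1*exp(-12*x))/4 + pi/4
 u(x) = asin(C1*exp(-12*x))/4


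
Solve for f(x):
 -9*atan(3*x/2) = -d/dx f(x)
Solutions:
 f(x) = C1 + 9*x*atan(3*x/2) - 3*log(9*x^2 + 4)


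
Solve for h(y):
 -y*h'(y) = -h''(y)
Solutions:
 h(y) = C1 + C2*erfi(sqrt(2)*y/2)


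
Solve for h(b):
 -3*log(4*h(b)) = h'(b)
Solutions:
 Integral(1/(log(_y) + 2*log(2)), (_y, h(b)))/3 = C1 - b


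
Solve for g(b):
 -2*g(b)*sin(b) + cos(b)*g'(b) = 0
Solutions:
 g(b) = C1/cos(b)^2


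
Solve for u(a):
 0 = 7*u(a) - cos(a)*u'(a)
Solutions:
 u(a) = C1*sqrt(sin(a) + 1)*(sin(a)^3 + 3*sin(a)^2 + 3*sin(a) + 1)/(sqrt(sin(a) - 1)*(sin(a)^3 - 3*sin(a)^2 + 3*sin(a) - 1))


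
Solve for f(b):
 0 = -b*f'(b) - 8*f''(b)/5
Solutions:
 f(b) = C1 + C2*erf(sqrt(5)*b/4)


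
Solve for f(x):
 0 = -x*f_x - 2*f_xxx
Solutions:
 f(x) = C1 + Integral(C2*airyai(-2^(2/3)*x/2) + C3*airybi(-2^(2/3)*x/2), x)


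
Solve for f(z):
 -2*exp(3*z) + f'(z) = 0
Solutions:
 f(z) = C1 + 2*exp(3*z)/3


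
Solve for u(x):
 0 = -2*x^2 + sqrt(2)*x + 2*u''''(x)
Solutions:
 u(x) = C1 + C2*x + C3*x^2 + C4*x^3 + x^6/360 - sqrt(2)*x^5/240


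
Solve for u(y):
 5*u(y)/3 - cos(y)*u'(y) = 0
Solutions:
 u(y) = C1*(sin(y) + 1)^(5/6)/(sin(y) - 1)^(5/6)


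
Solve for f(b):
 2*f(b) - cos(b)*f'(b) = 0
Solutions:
 f(b) = C1*(sin(b) + 1)/(sin(b) - 1)


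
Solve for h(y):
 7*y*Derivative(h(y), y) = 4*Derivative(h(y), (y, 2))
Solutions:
 h(y) = C1 + C2*erfi(sqrt(14)*y/4)


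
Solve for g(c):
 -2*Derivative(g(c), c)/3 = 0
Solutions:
 g(c) = C1


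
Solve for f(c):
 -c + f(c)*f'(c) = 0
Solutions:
 f(c) = -sqrt(C1 + c^2)
 f(c) = sqrt(C1 + c^2)


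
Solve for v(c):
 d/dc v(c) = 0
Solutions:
 v(c) = C1


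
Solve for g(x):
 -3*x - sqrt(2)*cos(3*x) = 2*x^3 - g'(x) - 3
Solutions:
 g(x) = C1 + x^4/2 + 3*x^2/2 - 3*x + sqrt(2)*sin(3*x)/3


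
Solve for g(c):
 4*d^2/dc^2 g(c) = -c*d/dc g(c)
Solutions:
 g(c) = C1 + C2*erf(sqrt(2)*c/4)


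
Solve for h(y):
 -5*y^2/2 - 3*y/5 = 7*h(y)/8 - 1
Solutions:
 h(y) = -20*y^2/7 - 24*y/35 + 8/7


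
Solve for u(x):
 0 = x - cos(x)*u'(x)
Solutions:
 u(x) = C1 + Integral(x/cos(x), x)


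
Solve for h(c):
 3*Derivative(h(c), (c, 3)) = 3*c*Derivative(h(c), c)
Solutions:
 h(c) = C1 + Integral(C2*airyai(c) + C3*airybi(c), c)


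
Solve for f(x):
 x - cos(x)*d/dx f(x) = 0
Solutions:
 f(x) = C1 + Integral(x/cos(x), x)


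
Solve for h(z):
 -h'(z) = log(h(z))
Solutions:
 li(h(z)) = C1 - z


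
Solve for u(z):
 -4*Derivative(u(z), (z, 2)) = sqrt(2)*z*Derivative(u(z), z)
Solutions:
 u(z) = C1 + C2*erf(2^(3/4)*z/4)
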